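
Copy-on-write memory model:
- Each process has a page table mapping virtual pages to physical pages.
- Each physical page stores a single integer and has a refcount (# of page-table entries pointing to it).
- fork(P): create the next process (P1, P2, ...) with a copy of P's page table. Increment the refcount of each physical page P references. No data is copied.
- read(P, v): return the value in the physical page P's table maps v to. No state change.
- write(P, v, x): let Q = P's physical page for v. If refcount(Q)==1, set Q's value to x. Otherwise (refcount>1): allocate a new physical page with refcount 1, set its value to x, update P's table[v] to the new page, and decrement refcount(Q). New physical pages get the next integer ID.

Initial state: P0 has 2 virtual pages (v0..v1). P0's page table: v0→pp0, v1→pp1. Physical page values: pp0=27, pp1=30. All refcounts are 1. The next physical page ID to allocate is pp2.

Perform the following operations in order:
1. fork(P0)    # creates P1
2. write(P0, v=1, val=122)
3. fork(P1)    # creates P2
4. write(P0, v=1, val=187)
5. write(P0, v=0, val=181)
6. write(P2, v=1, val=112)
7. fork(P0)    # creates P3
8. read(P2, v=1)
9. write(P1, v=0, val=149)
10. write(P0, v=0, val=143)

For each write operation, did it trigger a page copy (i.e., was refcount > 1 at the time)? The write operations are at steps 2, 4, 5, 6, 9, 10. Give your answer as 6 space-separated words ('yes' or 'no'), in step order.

Op 1: fork(P0) -> P1. 2 ppages; refcounts: pp0:2 pp1:2
Op 2: write(P0, v1, 122). refcount(pp1)=2>1 -> COPY to pp2. 3 ppages; refcounts: pp0:2 pp1:1 pp2:1
Op 3: fork(P1) -> P2. 3 ppages; refcounts: pp0:3 pp1:2 pp2:1
Op 4: write(P0, v1, 187). refcount(pp2)=1 -> write in place. 3 ppages; refcounts: pp0:3 pp1:2 pp2:1
Op 5: write(P0, v0, 181). refcount(pp0)=3>1 -> COPY to pp3. 4 ppages; refcounts: pp0:2 pp1:2 pp2:1 pp3:1
Op 6: write(P2, v1, 112). refcount(pp1)=2>1 -> COPY to pp4. 5 ppages; refcounts: pp0:2 pp1:1 pp2:1 pp3:1 pp4:1
Op 7: fork(P0) -> P3. 5 ppages; refcounts: pp0:2 pp1:1 pp2:2 pp3:2 pp4:1
Op 8: read(P2, v1) -> 112. No state change.
Op 9: write(P1, v0, 149). refcount(pp0)=2>1 -> COPY to pp5. 6 ppages; refcounts: pp0:1 pp1:1 pp2:2 pp3:2 pp4:1 pp5:1
Op 10: write(P0, v0, 143). refcount(pp3)=2>1 -> COPY to pp6. 7 ppages; refcounts: pp0:1 pp1:1 pp2:2 pp3:1 pp4:1 pp5:1 pp6:1

yes no yes yes yes yes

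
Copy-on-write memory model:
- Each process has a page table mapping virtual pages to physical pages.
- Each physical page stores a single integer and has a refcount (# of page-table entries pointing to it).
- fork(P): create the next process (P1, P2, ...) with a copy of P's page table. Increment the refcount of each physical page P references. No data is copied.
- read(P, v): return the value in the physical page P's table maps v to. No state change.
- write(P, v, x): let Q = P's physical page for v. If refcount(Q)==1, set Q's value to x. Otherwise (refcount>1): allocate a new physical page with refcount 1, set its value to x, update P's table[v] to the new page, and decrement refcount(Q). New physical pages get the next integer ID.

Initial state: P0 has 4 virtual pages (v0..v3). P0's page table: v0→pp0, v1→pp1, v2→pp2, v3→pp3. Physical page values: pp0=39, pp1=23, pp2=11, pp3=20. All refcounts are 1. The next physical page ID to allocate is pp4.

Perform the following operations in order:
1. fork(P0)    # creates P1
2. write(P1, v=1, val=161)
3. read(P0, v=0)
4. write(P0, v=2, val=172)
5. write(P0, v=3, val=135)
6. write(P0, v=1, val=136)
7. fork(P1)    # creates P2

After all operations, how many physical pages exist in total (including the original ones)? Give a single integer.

Op 1: fork(P0) -> P1. 4 ppages; refcounts: pp0:2 pp1:2 pp2:2 pp3:2
Op 2: write(P1, v1, 161). refcount(pp1)=2>1 -> COPY to pp4. 5 ppages; refcounts: pp0:2 pp1:1 pp2:2 pp3:2 pp4:1
Op 3: read(P0, v0) -> 39. No state change.
Op 4: write(P0, v2, 172). refcount(pp2)=2>1 -> COPY to pp5. 6 ppages; refcounts: pp0:2 pp1:1 pp2:1 pp3:2 pp4:1 pp5:1
Op 5: write(P0, v3, 135). refcount(pp3)=2>1 -> COPY to pp6. 7 ppages; refcounts: pp0:2 pp1:1 pp2:1 pp3:1 pp4:1 pp5:1 pp6:1
Op 6: write(P0, v1, 136). refcount(pp1)=1 -> write in place. 7 ppages; refcounts: pp0:2 pp1:1 pp2:1 pp3:1 pp4:1 pp5:1 pp6:1
Op 7: fork(P1) -> P2. 7 ppages; refcounts: pp0:3 pp1:1 pp2:2 pp3:2 pp4:2 pp5:1 pp6:1

Answer: 7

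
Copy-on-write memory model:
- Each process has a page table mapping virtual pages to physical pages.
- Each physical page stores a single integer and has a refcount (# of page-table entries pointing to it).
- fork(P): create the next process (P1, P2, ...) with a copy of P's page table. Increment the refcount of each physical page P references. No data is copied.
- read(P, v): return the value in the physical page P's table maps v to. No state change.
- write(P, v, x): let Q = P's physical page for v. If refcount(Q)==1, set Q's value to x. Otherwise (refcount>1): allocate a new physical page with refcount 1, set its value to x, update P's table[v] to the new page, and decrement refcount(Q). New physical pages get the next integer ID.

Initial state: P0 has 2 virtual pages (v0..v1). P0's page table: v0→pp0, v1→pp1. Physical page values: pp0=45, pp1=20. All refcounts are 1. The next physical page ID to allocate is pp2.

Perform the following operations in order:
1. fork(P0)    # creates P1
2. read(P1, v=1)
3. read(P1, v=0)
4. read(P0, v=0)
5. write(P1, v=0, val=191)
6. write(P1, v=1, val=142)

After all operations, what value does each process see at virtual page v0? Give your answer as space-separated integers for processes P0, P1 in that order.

Op 1: fork(P0) -> P1. 2 ppages; refcounts: pp0:2 pp1:2
Op 2: read(P1, v1) -> 20. No state change.
Op 3: read(P1, v0) -> 45. No state change.
Op 4: read(P0, v0) -> 45. No state change.
Op 5: write(P1, v0, 191). refcount(pp0)=2>1 -> COPY to pp2. 3 ppages; refcounts: pp0:1 pp1:2 pp2:1
Op 6: write(P1, v1, 142). refcount(pp1)=2>1 -> COPY to pp3. 4 ppages; refcounts: pp0:1 pp1:1 pp2:1 pp3:1
P0: v0 -> pp0 = 45
P1: v0 -> pp2 = 191

Answer: 45 191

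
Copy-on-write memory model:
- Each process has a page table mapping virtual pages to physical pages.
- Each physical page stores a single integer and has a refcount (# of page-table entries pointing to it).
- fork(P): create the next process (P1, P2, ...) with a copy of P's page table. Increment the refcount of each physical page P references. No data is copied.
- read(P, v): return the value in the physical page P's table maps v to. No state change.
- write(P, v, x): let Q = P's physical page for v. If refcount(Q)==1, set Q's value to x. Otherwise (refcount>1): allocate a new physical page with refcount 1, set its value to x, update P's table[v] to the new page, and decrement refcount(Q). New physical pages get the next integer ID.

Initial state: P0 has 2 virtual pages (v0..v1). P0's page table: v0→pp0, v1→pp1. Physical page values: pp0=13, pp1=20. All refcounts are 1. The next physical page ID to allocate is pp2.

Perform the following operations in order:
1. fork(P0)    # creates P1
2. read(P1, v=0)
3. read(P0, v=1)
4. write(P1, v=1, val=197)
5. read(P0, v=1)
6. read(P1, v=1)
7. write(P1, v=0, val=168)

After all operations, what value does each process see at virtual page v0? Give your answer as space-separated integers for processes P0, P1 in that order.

Answer: 13 168

Derivation:
Op 1: fork(P0) -> P1. 2 ppages; refcounts: pp0:2 pp1:2
Op 2: read(P1, v0) -> 13. No state change.
Op 3: read(P0, v1) -> 20. No state change.
Op 4: write(P1, v1, 197). refcount(pp1)=2>1 -> COPY to pp2. 3 ppages; refcounts: pp0:2 pp1:1 pp2:1
Op 5: read(P0, v1) -> 20. No state change.
Op 6: read(P1, v1) -> 197. No state change.
Op 7: write(P1, v0, 168). refcount(pp0)=2>1 -> COPY to pp3. 4 ppages; refcounts: pp0:1 pp1:1 pp2:1 pp3:1
P0: v0 -> pp0 = 13
P1: v0 -> pp3 = 168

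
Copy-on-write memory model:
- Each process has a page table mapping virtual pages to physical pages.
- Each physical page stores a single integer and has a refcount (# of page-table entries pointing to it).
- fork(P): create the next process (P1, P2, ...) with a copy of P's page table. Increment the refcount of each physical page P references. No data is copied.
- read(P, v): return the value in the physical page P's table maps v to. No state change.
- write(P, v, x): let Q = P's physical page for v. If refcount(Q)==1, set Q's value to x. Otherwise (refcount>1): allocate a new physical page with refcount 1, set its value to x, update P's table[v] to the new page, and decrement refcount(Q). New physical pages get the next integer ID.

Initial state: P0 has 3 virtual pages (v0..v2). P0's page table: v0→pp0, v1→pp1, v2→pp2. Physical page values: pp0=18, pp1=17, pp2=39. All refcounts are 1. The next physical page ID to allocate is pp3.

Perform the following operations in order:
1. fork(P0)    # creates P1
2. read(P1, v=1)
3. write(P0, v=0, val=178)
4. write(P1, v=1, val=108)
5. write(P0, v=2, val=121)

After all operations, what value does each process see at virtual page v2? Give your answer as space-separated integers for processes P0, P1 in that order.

Answer: 121 39

Derivation:
Op 1: fork(P0) -> P1. 3 ppages; refcounts: pp0:2 pp1:2 pp2:2
Op 2: read(P1, v1) -> 17. No state change.
Op 3: write(P0, v0, 178). refcount(pp0)=2>1 -> COPY to pp3. 4 ppages; refcounts: pp0:1 pp1:2 pp2:2 pp3:1
Op 4: write(P1, v1, 108). refcount(pp1)=2>1 -> COPY to pp4. 5 ppages; refcounts: pp0:1 pp1:1 pp2:2 pp3:1 pp4:1
Op 5: write(P0, v2, 121). refcount(pp2)=2>1 -> COPY to pp5. 6 ppages; refcounts: pp0:1 pp1:1 pp2:1 pp3:1 pp4:1 pp5:1
P0: v2 -> pp5 = 121
P1: v2 -> pp2 = 39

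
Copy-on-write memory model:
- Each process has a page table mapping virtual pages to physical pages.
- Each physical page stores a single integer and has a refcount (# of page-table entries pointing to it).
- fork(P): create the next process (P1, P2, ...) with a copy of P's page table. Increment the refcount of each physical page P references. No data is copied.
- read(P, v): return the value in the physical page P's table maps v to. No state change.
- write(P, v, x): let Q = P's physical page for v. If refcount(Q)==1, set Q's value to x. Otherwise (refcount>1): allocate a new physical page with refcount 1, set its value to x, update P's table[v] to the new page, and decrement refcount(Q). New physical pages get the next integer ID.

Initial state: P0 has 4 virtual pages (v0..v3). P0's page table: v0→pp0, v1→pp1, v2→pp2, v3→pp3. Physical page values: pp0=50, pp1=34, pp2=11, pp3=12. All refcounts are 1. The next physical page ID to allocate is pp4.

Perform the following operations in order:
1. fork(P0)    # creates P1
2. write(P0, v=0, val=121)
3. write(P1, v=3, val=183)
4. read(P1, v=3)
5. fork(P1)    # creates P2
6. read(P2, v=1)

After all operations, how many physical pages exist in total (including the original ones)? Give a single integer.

Answer: 6

Derivation:
Op 1: fork(P0) -> P1. 4 ppages; refcounts: pp0:2 pp1:2 pp2:2 pp3:2
Op 2: write(P0, v0, 121). refcount(pp0)=2>1 -> COPY to pp4. 5 ppages; refcounts: pp0:1 pp1:2 pp2:2 pp3:2 pp4:1
Op 3: write(P1, v3, 183). refcount(pp3)=2>1 -> COPY to pp5. 6 ppages; refcounts: pp0:1 pp1:2 pp2:2 pp3:1 pp4:1 pp5:1
Op 4: read(P1, v3) -> 183. No state change.
Op 5: fork(P1) -> P2. 6 ppages; refcounts: pp0:2 pp1:3 pp2:3 pp3:1 pp4:1 pp5:2
Op 6: read(P2, v1) -> 34. No state change.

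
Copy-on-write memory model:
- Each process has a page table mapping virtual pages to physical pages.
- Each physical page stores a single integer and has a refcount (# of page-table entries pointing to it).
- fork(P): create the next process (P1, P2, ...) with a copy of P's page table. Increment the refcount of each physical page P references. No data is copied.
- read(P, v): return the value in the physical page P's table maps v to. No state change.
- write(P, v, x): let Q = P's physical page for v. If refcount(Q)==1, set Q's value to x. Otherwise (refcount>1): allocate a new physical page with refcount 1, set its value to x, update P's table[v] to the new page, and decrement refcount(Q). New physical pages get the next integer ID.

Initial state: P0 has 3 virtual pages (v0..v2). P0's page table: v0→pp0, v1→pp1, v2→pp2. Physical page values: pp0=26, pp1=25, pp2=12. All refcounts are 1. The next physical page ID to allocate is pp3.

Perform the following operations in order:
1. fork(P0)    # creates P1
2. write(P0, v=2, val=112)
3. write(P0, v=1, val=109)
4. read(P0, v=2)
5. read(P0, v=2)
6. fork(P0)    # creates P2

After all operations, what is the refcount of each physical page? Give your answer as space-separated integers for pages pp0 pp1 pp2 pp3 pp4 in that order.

Op 1: fork(P0) -> P1. 3 ppages; refcounts: pp0:2 pp1:2 pp2:2
Op 2: write(P0, v2, 112). refcount(pp2)=2>1 -> COPY to pp3. 4 ppages; refcounts: pp0:2 pp1:2 pp2:1 pp3:1
Op 3: write(P0, v1, 109). refcount(pp1)=2>1 -> COPY to pp4. 5 ppages; refcounts: pp0:2 pp1:1 pp2:1 pp3:1 pp4:1
Op 4: read(P0, v2) -> 112. No state change.
Op 5: read(P0, v2) -> 112. No state change.
Op 6: fork(P0) -> P2. 5 ppages; refcounts: pp0:3 pp1:1 pp2:1 pp3:2 pp4:2

Answer: 3 1 1 2 2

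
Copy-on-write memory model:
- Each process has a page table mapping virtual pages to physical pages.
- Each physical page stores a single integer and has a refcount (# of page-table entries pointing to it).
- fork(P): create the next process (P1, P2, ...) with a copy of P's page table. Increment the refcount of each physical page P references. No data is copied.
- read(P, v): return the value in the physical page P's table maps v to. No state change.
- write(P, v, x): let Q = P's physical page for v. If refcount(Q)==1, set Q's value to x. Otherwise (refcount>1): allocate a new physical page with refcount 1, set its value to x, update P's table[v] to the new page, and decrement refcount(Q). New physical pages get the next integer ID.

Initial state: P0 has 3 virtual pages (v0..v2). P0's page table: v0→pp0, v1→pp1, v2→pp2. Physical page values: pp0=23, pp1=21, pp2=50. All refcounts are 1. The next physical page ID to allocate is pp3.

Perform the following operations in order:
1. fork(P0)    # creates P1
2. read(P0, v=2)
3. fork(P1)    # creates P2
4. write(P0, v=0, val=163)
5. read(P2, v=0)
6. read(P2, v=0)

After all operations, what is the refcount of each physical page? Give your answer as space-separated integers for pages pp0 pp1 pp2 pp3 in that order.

Answer: 2 3 3 1

Derivation:
Op 1: fork(P0) -> P1. 3 ppages; refcounts: pp0:2 pp1:2 pp2:2
Op 2: read(P0, v2) -> 50. No state change.
Op 3: fork(P1) -> P2. 3 ppages; refcounts: pp0:3 pp1:3 pp2:3
Op 4: write(P0, v0, 163). refcount(pp0)=3>1 -> COPY to pp3. 4 ppages; refcounts: pp0:2 pp1:3 pp2:3 pp3:1
Op 5: read(P2, v0) -> 23. No state change.
Op 6: read(P2, v0) -> 23. No state change.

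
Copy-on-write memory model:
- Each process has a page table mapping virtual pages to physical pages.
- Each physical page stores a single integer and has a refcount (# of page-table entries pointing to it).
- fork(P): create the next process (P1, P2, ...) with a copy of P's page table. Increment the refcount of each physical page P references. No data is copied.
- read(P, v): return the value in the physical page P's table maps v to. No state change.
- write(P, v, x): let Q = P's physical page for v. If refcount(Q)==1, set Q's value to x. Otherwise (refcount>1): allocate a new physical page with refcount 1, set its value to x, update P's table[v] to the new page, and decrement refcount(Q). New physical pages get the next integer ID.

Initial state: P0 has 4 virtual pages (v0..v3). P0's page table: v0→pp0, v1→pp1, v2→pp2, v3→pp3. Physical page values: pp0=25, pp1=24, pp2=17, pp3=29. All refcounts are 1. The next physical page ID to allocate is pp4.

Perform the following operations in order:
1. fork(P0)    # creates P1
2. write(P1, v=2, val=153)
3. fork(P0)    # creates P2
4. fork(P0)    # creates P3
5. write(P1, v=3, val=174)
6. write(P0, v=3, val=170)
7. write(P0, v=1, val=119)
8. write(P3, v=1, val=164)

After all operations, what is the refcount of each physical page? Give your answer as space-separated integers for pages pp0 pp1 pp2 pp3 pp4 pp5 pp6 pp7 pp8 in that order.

Op 1: fork(P0) -> P1. 4 ppages; refcounts: pp0:2 pp1:2 pp2:2 pp3:2
Op 2: write(P1, v2, 153). refcount(pp2)=2>1 -> COPY to pp4. 5 ppages; refcounts: pp0:2 pp1:2 pp2:1 pp3:2 pp4:1
Op 3: fork(P0) -> P2. 5 ppages; refcounts: pp0:3 pp1:3 pp2:2 pp3:3 pp4:1
Op 4: fork(P0) -> P3. 5 ppages; refcounts: pp0:4 pp1:4 pp2:3 pp3:4 pp4:1
Op 5: write(P1, v3, 174). refcount(pp3)=4>1 -> COPY to pp5. 6 ppages; refcounts: pp0:4 pp1:4 pp2:3 pp3:3 pp4:1 pp5:1
Op 6: write(P0, v3, 170). refcount(pp3)=3>1 -> COPY to pp6. 7 ppages; refcounts: pp0:4 pp1:4 pp2:3 pp3:2 pp4:1 pp5:1 pp6:1
Op 7: write(P0, v1, 119). refcount(pp1)=4>1 -> COPY to pp7. 8 ppages; refcounts: pp0:4 pp1:3 pp2:3 pp3:2 pp4:1 pp5:1 pp6:1 pp7:1
Op 8: write(P3, v1, 164). refcount(pp1)=3>1 -> COPY to pp8. 9 ppages; refcounts: pp0:4 pp1:2 pp2:3 pp3:2 pp4:1 pp5:1 pp6:1 pp7:1 pp8:1

Answer: 4 2 3 2 1 1 1 1 1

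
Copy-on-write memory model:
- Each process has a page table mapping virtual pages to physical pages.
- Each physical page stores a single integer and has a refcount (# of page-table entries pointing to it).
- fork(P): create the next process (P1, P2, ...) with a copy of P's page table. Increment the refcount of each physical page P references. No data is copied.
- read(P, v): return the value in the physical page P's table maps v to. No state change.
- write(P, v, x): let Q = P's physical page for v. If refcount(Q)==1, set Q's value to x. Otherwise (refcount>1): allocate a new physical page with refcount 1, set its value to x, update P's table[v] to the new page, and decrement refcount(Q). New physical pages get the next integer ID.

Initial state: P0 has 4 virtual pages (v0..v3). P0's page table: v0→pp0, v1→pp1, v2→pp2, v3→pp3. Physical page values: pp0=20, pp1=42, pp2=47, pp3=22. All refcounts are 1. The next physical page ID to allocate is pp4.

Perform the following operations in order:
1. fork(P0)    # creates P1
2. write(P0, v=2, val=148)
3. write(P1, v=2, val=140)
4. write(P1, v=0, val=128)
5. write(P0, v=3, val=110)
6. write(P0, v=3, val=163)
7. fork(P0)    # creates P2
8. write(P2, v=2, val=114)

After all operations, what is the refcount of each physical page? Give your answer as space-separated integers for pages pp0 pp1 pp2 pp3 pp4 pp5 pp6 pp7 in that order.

Answer: 2 3 1 1 1 1 2 1

Derivation:
Op 1: fork(P0) -> P1. 4 ppages; refcounts: pp0:2 pp1:2 pp2:2 pp3:2
Op 2: write(P0, v2, 148). refcount(pp2)=2>1 -> COPY to pp4. 5 ppages; refcounts: pp0:2 pp1:2 pp2:1 pp3:2 pp4:1
Op 3: write(P1, v2, 140). refcount(pp2)=1 -> write in place. 5 ppages; refcounts: pp0:2 pp1:2 pp2:1 pp3:2 pp4:1
Op 4: write(P1, v0, 128). refcount(pp0)=2>1 -> COPY to pp5. 6 ppages; refcounts: pp0:1 pp1:2 pp2:1 pp3:2 pp4:1 pp5:1
Op 5: write(P0, v3, 110). refcount(pp3)=2>1 -> COPY to pp6. 7 ppages; refcounts: pp0:1 pp1:2 pp2:1 pp3:1 pp4:1 pp5:1 pp6:1
Op 6: write(P0, v3, 163). refcount(pp6)=1 -> write in place. 7 ppages; refcounts: pp0:1 pp1:2 pp2:1 pp3:1 pp4:1 pp5:1 pp6:1
Op 7: fork(P0) -> P2. 7 ppages; refcounts: pp0:2 pp1:3 pp2:1 pp3:1 pp4:2 pp5:1 pp6:2
Op 8: write(P2, v2, 114). refcount(pp4)=2>1 -> COPY to pp7. 8 ppages; refcounts: pp0:2 pp1:3 pp2:1 pp3:1 pp4:1 pp5:1 pp6:2 pp7:1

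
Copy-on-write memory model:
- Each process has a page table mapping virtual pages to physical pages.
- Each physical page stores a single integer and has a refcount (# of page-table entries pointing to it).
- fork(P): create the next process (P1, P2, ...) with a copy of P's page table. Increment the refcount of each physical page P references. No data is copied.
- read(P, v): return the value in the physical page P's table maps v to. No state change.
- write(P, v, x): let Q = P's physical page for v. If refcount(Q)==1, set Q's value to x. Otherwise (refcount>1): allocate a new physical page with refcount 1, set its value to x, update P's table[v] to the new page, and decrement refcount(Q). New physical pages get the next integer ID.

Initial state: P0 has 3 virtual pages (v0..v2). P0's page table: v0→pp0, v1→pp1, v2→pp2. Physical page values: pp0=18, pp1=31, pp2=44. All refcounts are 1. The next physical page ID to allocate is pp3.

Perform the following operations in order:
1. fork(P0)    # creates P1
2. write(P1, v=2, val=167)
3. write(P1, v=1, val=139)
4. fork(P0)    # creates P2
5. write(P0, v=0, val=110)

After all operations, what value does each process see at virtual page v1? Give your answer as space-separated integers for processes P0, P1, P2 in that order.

Op 1: fork(P0) -> P1. 3 ppages; refcounts: pp0:2 pp1:2 pp2:2
Op 2: write(P1, v2, 167). refcount(pp2)=2>1 -> COPY to pp3. 4 ppages; refcounts: pp0:2 pp1:2 pp2:1 pp3:1
Op 3: write(P1, v1, 139). refcount(pp1)=2>1 -> COPY to pp4. 5 ppages; refcounts: pp0:2 pp1:1 pp2:1 pp3:1 pp4:1
Op 4: fork(P0) -> P2. 5 ppages; refcounts: pp0:3 pp1:2 pp2:2 pp3:1 pp4:1
Op 5: write(P0, v0, 110). refcount(pp0)=3>1 -> COPY to pp5. 6 ppages; refcounts: pp0:2 pp1:2 pp2:2 pp3:1 pp4:1 pp5:1
P0: v1 -> pp1 = 31
P1: v1 -> pp4 = 139
P2: v1 -> pp1 = 31

Answer: 31 139 31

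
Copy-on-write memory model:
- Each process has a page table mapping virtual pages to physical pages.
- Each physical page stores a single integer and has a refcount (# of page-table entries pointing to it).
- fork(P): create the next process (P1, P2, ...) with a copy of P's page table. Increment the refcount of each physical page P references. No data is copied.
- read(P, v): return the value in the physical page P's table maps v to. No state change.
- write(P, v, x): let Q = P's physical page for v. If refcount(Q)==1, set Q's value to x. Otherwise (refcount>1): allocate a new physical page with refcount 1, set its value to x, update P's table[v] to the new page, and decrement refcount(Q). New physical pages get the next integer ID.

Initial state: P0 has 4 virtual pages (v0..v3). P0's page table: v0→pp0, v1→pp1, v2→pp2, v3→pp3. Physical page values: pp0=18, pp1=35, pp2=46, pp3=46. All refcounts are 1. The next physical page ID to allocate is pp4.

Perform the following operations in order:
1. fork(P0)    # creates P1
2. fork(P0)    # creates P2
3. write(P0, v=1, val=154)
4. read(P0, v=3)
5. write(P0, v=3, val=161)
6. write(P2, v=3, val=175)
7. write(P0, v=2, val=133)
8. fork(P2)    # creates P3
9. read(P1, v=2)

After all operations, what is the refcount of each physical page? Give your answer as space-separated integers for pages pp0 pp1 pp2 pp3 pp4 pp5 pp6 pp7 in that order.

Op 1: fork(P0) -> P1. 4 ppages; refcounts: pp0:2 pp1:2 pp2:2 pp3:2
Op 2: fork(P0) -> P2. 4 ppages; refcounts: pp0:3 pp1:3 pp2:3 pp3:3
Op 3: write(P0, v1, 154). refcount(pp1)=3>1 -> COPY to pp4. 5 ppages; refcounts: pp0:3 pp1:2 pp2:3 pp3:3 pp4:1
Op 4: read(P0, v3) -> 46. No state change.
Op 5: write(P0, v3, 161). refcount(pp3)=3>1 -> COPY to pp5. 6 ppages; refcounts: pp0:3 pp1:2 pp2:3 pp3:2 pp4:1 pp5:1
Op 6: write(P2, v3, 175). refcount(pp3)=2>1 -> COPY to pp6. 7 ppages; refcounts: pp0:3 pp1:2 pp2:3 pp3:1 pp4:1 pp5:1 pp6:1
Op 7: write(P0, v2, 133). refcount(pp2)=3>1 -> COPY to pp7. 8 ppages; refcounts: pp0:3 pp1:2 pp2:2 pp3:1 pp4:1 pp5:1 pp6:1 pp7:1
Op 8: fork(P2) -> P3. 8 ppages; refcounts: pp0:4 pp1:3 pp2:3 pp3:1 pp4:1 pp5:1 pp6:2 pp7:1
Op 9: read(P1, v2) -> 46. No state change.

Answer: 4 3 3 1 1 1 2 1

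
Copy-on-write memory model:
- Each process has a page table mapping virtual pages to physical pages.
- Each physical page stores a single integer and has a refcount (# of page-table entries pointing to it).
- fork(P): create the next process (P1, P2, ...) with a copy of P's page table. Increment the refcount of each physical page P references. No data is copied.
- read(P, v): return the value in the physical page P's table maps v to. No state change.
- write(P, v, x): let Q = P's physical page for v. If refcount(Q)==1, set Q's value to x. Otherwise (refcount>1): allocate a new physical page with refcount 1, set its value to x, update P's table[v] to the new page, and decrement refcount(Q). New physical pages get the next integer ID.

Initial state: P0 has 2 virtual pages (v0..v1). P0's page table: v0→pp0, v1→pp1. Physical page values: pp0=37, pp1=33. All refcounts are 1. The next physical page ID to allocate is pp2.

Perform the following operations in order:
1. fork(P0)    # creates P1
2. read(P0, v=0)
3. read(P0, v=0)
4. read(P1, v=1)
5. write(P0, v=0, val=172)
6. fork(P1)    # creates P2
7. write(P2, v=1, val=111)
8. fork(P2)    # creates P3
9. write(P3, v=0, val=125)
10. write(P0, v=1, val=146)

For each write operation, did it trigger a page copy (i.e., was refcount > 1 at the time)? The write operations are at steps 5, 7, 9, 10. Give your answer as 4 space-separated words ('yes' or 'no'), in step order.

Op 1: fork(P0) -> P1. 2 ppages; refcounts: pp0:2 pp1:2
Op 2: read(P0, v0) -> 37. No state change.
Op 3: read(P0, v0) -> 37. No state change.
Op 4: read(P1, v1) -> 33. No state change.
Op 5: write(P0, v0, 172). refcount(pp0)=2>1 -> COPY to pp2. 3 ppages; refcounts: pp0:1 pp1:2 pp2:1
Op 6: fork(P1) -> P2. 3 ppages; refcounts: pp0:2 pp1:3 pp2:1
Op 7: write(P2, v1, 111). refcount(pp1)=3>1 -> COPY to pp3. 4 ppages; refcounts: pp0:2 pp1:2 pp2:1 pp3:1
Op 8: fork(P2) -> P3. 4 ppages; refcounts: pp0:3 pp1:2 pp2:1 pp3:2
Op 9: write(P3, v0, 125). refcount(pp0)=3>1 -> COPY to pp4. 5 ppages; refcounts: pp0:2 pp1:2 pp2:1 pp3:2 pp4:1
Op 10: write(P0, v1, 146). refcount(pp1)=2>1 -> COPY to pp5. 6 ppages; refcounts: pp0:2 pp1:1 pp2:1 pp3:2 pp4:1 pp5:1

yes yes yes yes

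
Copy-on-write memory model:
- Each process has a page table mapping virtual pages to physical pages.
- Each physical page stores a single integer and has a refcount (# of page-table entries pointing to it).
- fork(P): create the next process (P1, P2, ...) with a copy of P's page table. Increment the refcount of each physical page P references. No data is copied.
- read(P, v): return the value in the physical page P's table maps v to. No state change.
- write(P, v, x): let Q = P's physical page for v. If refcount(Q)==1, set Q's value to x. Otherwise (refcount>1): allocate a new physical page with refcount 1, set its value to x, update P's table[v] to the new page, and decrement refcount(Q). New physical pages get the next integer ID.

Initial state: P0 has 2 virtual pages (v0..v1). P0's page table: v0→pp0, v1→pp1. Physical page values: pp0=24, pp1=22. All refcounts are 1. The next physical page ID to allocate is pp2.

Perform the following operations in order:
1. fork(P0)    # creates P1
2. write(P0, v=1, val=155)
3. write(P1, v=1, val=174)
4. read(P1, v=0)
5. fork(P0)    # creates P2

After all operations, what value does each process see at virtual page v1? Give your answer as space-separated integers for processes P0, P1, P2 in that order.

Op 1: fork(P0) -> P1. 2 ppages; refcounts: pp0:2 pp1:2
Op 2: write(P0, v1, 155). refcount(pp1)=2>1 -> COPY to pp2. 3 ppages; refcounts: pp0:2 pp1:1 pp2:1
Op 3: write(P1, v1, 174). refcount(pp1)=1 -> write in place. 3 ppages; refcounts: pp0:2 pp1:1 pp2:1
Op 4: read(P1, v0) -> 24. No state change.
Op 5: fork(P0) -> P2. 3 ppages; refcounts: pp0:3 pp1:1 pp2:2
P0: v1 -> pp2 = 155
P1: v1 -> pp1 = 174
P2: v1 -> pp2 = 155

Answer: 155 174 155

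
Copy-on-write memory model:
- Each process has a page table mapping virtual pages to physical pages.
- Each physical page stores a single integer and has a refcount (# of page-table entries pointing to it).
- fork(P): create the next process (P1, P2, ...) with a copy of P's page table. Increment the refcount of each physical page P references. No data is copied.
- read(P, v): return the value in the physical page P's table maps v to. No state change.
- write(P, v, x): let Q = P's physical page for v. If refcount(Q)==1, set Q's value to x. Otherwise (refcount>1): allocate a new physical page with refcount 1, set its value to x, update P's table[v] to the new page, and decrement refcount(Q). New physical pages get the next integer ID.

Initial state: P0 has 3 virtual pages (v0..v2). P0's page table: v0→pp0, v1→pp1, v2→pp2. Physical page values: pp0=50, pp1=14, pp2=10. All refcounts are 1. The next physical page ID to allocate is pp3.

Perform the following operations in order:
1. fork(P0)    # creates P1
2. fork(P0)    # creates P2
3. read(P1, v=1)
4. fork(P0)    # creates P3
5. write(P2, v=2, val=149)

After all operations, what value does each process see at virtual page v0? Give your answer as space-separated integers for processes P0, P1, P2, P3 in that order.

Op 1: fork(P0) -> P1. 3 ppages; refcounts: pp0:2 pp1:2 pp2:2
Op 2: fork(P0) -> P2. 3 ppages; refcounts: pp0:3 pp1:3 pp2:3
Op 3: read(P1, v1) -> 14. No state change.
Op 4: fork(P0) -> P3. 3 ppages; refcounts: pp0:4 pp1:4 pp2:4
Op 5: write(P2, v2, 149). refcount(pp2)=4>1 -> COPY to pp3. 4 ppages; refcounts: pp0:4 pp1:4 pp2:3 pp3:1
P0: v0 -> pp0 = 50
P1: v0 -> pp0 = 50
P2: v0 -> pp0 = 50
P3: v0 -> pp0 = 50

Answer: 50 50 50 50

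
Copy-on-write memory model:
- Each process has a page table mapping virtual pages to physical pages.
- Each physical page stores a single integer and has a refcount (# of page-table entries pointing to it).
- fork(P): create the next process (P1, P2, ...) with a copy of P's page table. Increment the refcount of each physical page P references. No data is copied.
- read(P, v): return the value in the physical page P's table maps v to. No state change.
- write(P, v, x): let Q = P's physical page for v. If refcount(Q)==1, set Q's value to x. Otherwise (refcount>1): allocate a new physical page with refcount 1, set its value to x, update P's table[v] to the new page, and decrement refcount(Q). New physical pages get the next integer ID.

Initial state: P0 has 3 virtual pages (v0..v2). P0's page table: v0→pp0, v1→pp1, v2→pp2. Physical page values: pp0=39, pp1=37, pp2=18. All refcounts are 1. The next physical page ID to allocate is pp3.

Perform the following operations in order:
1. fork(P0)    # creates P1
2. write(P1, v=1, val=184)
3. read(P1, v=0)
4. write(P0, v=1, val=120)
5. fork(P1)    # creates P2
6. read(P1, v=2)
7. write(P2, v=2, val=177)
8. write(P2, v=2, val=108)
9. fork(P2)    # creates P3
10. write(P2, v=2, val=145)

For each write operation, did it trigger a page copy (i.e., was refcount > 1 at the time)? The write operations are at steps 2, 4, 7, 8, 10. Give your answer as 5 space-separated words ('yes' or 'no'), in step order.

Op 1: fork(P0) -> P1. 3 ppages; refcounts: pp0:2 pp1:2 pp2:2
Op 2: write(P1, v1, 184). refcount(pp1)=2>1 -> COPY to pp3. 4 ppages; refcounts: pp0:2 pp1:1 pp2:2 pp3:1
Op 3: read(P1, v0) -> 39. No state change.
Op 4: write(P0, v1, 120). refcount(pp1)=1 -> write in place. 4 ppages; refcounts: pp0:2 pp1:1 pp2:2 pp3:1
Op 5: fork(P1) -> P2. 4 ppages; refcounts: pp0:3 pp1:1 pp2:3 pp3:2
Op 6: read(P1, v2) -> 18. No state change.
Op 7: write(P2, v2, 177). refcount(pp2)=3>1 -> COPY to pp4. 5 ppages; refcounts: pp0:3 pp1:1 pp2:2 pp3:2 pp4:1
Op 8: write(P2, v2, 108). refcount(pp4)=1 -> write in place. 5 ppages; refcounts: pp0:3 pp1:1 pp2:2 pp3:2 pp4:1
Op 9: fork(P2) -> P3. 5 ppages; refcounts: pp0:4 pp1:1 pp2:2 pp3:3 pp4:2
Op 10: write(P2, v2, 145). refcount(pp4)=2>1 -> COPY to pp5. 6 ppages; refcounts: pp0:4 pp1:1 pp2:2 pp3:3 pp4:1 pp5:1

yes no yes no yes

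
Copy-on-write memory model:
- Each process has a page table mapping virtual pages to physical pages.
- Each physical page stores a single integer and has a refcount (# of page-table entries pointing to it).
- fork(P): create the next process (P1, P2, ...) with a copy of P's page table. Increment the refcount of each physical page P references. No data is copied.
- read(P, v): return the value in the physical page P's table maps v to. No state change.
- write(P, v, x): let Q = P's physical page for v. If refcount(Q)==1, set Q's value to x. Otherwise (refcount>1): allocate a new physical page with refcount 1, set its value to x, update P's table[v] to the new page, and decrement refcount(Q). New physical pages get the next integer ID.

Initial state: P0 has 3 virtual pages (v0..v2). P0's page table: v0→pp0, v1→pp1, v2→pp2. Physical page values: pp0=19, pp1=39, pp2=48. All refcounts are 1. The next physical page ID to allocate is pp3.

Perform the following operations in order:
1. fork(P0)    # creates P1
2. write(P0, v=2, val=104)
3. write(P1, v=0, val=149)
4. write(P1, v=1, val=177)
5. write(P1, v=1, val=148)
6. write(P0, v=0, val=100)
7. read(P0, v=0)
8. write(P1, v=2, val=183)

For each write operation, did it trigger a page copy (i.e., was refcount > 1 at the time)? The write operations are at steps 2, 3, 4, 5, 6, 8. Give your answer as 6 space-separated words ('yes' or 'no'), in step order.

Op 1: fork(P0) -> P1. 3 ppages; refcounts: pp0:2 pp1:2 pp2:2
Op 2: write(P0, v2, 104). refcount(pp2)=2>1 -> COPY to pp3. 4 ppages; refcounts: pp0:2 pp1:2 pp2:1 pp3:1
Op 3: write(P1, v0, 149). refcount(pp0)=2>1 -> COPY to pp4. 5 ppages; refcounts: pp0:1 pp1:2 pp2:1 pp3:1 pp4:1
Op 4: write(P1, v1, 177). refcount(pp1)=2>1 -> COPY to pp5. 6 ppages; refcounts: pp0:1 pp1:1 pp2:1 pp3:1 pp4:1 pp5:1
Op 5: write(P1, v1, 148). refcount(pp5)=1 -> write in place. 6 ppages; refcounts: pp0:1 pp1:1 pp2:1 pp3:1 pp4:1 pp5:1
Op 6: write(P0, v0, 100). refcount(pp0)=1 -> write in place. 6 ppages; refcounts: pp0:1 pp1:1 pp2:1 pp3:1 pp4:1 pp5:1
Op 7: read(P0, v0) -> 100. No state change.
Op 8: write(P1, v2, 183). refcount(pp2)=1 -> write in place. 6 ppages; refcounts: pp0:1 pp1:1 pp2:1 pp3:1 pp4:1 pp5:1

yes yes yes no no no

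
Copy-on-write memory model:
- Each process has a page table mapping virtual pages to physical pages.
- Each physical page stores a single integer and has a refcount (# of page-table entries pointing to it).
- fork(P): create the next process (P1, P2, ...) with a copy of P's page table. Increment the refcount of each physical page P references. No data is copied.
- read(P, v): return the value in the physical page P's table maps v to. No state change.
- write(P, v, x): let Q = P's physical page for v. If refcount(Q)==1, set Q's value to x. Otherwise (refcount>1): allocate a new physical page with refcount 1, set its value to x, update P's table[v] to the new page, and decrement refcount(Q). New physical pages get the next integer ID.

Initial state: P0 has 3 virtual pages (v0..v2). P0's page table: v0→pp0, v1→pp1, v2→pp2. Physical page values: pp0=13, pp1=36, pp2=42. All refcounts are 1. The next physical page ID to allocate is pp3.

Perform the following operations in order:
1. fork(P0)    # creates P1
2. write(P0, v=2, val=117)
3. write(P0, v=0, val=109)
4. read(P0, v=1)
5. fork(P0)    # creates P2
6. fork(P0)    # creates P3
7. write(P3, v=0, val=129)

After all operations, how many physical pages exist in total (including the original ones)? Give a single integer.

Answer: 6

Derivation:
Op 1: fork(P0) -> P1. 3 ppages; refcounts: pp0:2 pp1:2 pp2:2
Op 2: write(P0, v2, 117). refcount(pp2)=2>1 -> COPY to pp3. 4 ppages; refcounts: pp0:2 pp1:2 pp2:1 pp3:1
Op 3: write(P0, v0, 109). refcount(pp0)=2>1 -> COPY to pp4. 5 ppages; refcounts: pp0:1 pp1:2 pp2:1 pp3:1 pp4:1
Op 4: read(P0, v1) -> 36. No state change.
Op 5: fork(P0) -> P2. 5 ppages; refcounts: pp0:1 pp1:3 pp2:1 pp3:2 pp4:2
Op 6: fork(P0) -> P3. 5 ppages; refcounts: pp0:1 pp1:4 pp2:1 pp3:3 pp4:3
Op 7: write(P3, v0, 129). refcount(pp4)=3>1 -> COPY to pp5. 6 ppages; refcounts: pp0:1 pp1:4 pp2:1 pp3:3 pp4:2 pp5:1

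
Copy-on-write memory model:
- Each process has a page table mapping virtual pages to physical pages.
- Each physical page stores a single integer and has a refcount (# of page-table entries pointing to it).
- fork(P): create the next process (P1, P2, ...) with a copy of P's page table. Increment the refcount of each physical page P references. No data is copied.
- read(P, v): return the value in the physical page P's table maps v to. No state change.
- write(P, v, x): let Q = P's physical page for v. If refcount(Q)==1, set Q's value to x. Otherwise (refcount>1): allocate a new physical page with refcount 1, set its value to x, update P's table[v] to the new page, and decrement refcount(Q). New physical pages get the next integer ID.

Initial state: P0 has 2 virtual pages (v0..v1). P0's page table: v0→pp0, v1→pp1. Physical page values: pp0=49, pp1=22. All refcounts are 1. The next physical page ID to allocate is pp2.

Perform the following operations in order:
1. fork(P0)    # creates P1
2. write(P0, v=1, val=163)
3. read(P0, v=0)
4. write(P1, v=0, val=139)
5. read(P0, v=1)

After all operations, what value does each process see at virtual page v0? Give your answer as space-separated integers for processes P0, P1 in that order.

Op 1: fork(P0) -> P1. 2 ppages; refcounts: pp0:2 pp1:2
Op 2: write(P0, v1, 163). refcount(pp1)=2>1 -> COPY to pp2. 3 ppages; refcounts: pp0:2 pp1:1 pp2:1
Op 3: read(P0, v0) -> 49. No state change.
Op 4: write(P1, v0, 139). refcount(pp0)=2>1 -> COPY to pp3. 4 ppages; refcounts: pp0:1 pp1:1 pp2:1 pp3:1
Op 5: read(P0, v1) -> 163. No state change.
P0: v0 -> pp0 = 49
P1: v0 -> pp3 = 139

Answer: 49 139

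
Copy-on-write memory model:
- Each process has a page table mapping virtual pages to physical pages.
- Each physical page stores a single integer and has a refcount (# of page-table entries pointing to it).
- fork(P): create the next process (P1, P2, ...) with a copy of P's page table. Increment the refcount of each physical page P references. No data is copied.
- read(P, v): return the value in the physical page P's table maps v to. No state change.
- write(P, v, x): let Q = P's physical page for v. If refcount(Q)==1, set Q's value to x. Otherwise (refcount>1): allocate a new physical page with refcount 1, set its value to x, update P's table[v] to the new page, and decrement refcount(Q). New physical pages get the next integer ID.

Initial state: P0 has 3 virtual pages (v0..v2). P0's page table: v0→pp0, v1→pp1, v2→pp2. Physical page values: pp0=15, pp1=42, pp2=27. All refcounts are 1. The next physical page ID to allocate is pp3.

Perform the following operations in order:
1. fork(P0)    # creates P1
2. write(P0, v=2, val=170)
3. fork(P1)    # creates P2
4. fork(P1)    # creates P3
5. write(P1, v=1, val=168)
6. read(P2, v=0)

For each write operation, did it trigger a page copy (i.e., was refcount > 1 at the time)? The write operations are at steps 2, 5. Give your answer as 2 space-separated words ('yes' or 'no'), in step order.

Op 1: fork(P0) -> P1. 3 ppages; refcounts: pp0:2 pp1:2 pp2:2
Op 2: write(P0, v2, 170). refcount(pp2)=2>1 -> COPY to pp3. 4 ppages; refcounts: pp0:2 pp1:2 pp2:1 pp3:1
Op 3: fork(P1) -> P2. 4 ppages; refcounts: pp0:3 pp1:3 pp2:2 pp3:1
Op 4: fork(P1) -> P3. 4 ppages; refcounts: pp0:4 pp1:4 pp2:3 pp3:1
Op 5: write(P1, v1, 168). refcount(pp1)=4>1 -> COPY to pp4. 5 ppages; refcounts: pp0:4 pp1:3 pp2:3 pp3:1 pp4:1
Op 6: read(P2, v0) -> 15. No state change.

yes yes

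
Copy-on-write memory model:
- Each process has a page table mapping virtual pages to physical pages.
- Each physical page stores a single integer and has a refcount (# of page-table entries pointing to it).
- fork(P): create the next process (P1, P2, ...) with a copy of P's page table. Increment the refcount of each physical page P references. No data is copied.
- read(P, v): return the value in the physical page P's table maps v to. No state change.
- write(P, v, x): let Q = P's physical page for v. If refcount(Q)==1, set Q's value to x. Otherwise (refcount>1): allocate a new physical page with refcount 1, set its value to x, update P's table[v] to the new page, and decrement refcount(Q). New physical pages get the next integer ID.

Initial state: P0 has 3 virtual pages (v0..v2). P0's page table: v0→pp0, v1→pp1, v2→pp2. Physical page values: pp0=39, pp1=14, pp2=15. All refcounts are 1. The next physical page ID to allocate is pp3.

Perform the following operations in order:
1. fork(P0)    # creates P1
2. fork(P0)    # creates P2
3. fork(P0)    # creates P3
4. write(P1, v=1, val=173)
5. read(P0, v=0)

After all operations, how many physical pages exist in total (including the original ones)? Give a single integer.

Op 1: fork(P0) -> P1. 3 ppages; refcounts: pp0:2 pp1:2 pp2:2
Op 2: fork(P0) -> P2. 3 ppages; refcounts: pp0:3 pp1:3 pp2:3
Op 3: fork(P0) -> P3. 3 ppages; refcounts: pp0:4 pp1:4 pp2:4
Op 4: write(P1, v1, 173). refcount(pp1)=4>1 -> COPY to pp3. 4 ppages; refcounts: pp0:4 pp1:3 pp2:4 pp3:1
Op 5: read(P0, v0) -> 39. No state change.

Answer: 4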